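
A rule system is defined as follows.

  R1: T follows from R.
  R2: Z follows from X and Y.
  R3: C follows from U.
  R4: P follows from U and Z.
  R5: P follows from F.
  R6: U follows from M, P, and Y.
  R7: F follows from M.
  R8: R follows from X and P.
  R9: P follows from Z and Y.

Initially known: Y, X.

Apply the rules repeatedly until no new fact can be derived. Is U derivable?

No

U would need M, P, and Y (R6), but M is never established.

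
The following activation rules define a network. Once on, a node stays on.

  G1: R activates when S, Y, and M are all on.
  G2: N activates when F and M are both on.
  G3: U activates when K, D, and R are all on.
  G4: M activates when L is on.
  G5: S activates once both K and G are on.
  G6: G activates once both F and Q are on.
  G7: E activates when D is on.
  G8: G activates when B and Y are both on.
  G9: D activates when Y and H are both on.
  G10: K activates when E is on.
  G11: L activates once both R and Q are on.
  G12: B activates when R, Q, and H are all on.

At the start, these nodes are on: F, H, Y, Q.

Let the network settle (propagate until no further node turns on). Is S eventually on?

Yes

F and Q are on, so G activates (G6).
G9: Y and H on → D on.
D is on, so E activates (G7).
E is on, so K activates (G10).
K and G are on, so S activates (G5).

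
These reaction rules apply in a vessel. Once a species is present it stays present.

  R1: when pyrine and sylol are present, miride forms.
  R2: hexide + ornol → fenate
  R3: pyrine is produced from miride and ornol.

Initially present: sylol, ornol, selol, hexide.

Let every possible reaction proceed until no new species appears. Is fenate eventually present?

hexide and ornol present → fenate forms (R2).

Yes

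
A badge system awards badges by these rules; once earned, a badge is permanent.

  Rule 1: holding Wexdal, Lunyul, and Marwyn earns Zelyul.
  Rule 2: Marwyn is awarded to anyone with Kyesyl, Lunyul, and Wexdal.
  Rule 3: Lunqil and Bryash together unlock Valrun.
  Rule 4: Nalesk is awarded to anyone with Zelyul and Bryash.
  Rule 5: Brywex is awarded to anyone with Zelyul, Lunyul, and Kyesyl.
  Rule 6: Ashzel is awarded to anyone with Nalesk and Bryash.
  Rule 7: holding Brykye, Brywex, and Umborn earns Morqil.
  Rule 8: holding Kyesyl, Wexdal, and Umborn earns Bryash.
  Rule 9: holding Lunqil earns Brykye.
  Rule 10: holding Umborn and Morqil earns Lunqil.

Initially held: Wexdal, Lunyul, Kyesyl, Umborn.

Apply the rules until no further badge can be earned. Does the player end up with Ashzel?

Yes

With Kyesyl, Lunyul, and Wexdal, Marwyn is earned (Rule 2).
With Kyesyl, Wexdal, and Umborn, Bryash is earned (Rule 8).
With Wexdal, Lunyul, and Marwyn, Zelyul is earned (Rule 1).
With Zelyul and Bryash, Nalesk is earned (Rule 4).
With Nalesk and Bryash, Ashzel is earned (Rule 6).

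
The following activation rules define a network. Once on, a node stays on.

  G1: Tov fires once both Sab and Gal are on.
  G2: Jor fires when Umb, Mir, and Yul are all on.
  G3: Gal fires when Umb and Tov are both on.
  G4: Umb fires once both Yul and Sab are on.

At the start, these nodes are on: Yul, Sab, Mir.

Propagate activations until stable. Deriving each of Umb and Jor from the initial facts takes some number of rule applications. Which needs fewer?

Umb

Umb: G4: Yul and Sab on → Umb on. [1 rule application]
Jor: G4: Yul and Sab on → Umb on. Umb, Mir, and Yul are on, so Jor fires (G2). [2 rule applications]
Umb needs fewer.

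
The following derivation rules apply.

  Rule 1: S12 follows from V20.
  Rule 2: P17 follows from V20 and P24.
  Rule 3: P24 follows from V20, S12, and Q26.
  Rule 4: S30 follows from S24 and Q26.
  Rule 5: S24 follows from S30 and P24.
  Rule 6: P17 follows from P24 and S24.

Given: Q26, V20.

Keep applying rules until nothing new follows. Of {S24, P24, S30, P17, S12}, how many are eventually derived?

3

From V20, Rule 1 gives S12.
V20, S12, and Q26 hold, so P24 follows (Rule 3).
From V20 and P24, Rule 2 gives P17.
S24 would need S30 and P24 (Rule 5), but S30 is never established.
P24: reached.
S30 would need S24 and Q26 (Rule 4), but S24 is never established.
P17: reached.
S12: reached.
Reached: P24, P17, and S12 — 3 of the 5.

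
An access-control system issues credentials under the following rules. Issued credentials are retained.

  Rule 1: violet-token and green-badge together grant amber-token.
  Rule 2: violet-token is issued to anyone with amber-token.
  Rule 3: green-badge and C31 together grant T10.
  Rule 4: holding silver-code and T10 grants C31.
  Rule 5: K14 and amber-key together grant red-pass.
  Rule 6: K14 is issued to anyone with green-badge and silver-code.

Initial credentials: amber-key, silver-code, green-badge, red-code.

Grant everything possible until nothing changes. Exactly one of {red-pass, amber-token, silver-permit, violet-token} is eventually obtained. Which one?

red-pass

Holding green-badge and silver-code grants K14 (Rule 6).
Holding K14 and amber-key grants red-pass (Rule 5).
violet-token would need amber-token (Rule 2), but amber-token is never granted. amber-token would need violet-token and green-badge (Rule 1), but violet-token is never granted. No rule produces silver-permit, and it is not given.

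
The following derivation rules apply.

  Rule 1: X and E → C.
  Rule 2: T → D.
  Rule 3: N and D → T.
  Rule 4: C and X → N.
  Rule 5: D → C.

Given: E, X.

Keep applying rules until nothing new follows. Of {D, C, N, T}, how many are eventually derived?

2

From X and E, Rule 1 gives C.
From C and X, Rule 4 gives N.
D would need T (Rule 2), but T is never established.
C: reached.
N: reached.
T would need N and D (Rule 3), but D is never established.
Reached: C and N — 2 of the 4.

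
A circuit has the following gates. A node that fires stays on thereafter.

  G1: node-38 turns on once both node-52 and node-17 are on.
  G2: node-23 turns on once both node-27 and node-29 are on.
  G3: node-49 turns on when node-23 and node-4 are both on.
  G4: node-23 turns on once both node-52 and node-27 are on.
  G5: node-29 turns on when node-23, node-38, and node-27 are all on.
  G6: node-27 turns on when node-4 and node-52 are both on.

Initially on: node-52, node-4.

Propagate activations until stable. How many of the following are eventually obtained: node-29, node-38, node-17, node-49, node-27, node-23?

3

node-4 and node-52 are on, so node-27 turns on (G6).
G4: node-52 and node-27 on → node-23 on.
G3: node-23 and node-4 on → node-49 on.
node-29 would need node-23, node-38, and node-27 (G5), but node-38 never turns on.
node-38 would need node-52 and node-17 (G1), but node-17 never turns on.
No rule produces node-17, and it is not given.
node-49: reached.
node-27: reached.
node-23: reached.
Reached: node-49, node-27, and node-23 — 3 of the 6.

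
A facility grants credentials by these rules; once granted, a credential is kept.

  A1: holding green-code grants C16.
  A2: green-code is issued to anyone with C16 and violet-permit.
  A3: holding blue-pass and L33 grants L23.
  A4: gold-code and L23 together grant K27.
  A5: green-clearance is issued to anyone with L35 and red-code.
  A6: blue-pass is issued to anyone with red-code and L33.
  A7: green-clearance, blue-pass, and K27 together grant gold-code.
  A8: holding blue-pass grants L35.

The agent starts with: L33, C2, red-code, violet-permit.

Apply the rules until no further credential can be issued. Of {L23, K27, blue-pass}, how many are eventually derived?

Holding red-code and L33 grants blue-pass (A6).
Holding blue-pass and L33 grants L23 (A3).
L23: reached.
K27 would need gold-code and L23 (A4), but gold-code is never granted.
blue-pass: reached.
Reached: L23 and blue-pass — 2 of the 3.

2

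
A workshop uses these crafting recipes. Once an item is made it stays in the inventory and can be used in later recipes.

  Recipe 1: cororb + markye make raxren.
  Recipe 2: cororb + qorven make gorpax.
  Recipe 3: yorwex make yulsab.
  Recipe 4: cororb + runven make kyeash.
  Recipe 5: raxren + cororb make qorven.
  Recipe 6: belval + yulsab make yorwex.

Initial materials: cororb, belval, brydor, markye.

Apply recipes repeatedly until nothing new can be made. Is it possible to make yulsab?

No

yulsab would need yorwex (Recipe 3), but yorwex is never obtained.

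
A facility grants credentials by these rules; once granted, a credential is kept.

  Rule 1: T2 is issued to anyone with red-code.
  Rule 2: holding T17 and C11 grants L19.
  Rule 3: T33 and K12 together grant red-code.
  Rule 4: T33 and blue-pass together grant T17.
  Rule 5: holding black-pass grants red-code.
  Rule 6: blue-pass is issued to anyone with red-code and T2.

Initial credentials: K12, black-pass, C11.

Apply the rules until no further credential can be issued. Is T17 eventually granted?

No

T17 would need T33 and blue-pass (Rule 4), but T33 is never granted.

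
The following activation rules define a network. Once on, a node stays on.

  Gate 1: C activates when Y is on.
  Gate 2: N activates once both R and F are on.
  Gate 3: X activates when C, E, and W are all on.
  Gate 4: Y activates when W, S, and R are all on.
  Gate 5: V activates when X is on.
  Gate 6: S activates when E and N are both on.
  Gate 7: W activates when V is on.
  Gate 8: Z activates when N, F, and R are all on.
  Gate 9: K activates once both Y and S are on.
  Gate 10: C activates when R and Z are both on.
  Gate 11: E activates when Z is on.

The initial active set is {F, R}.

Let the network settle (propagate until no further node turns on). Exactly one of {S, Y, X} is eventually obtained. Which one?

Gate 2: R and F on → N on.
Gate 8: N, F, and R on → Z on.
Z is on, so E activates (Gate 11).
Gate 6: E and N on → S on.
X would need C, E, and W (Gate 3), but W never turns on. Y would need W, S, and R (Gate 4), but W never turns on.

S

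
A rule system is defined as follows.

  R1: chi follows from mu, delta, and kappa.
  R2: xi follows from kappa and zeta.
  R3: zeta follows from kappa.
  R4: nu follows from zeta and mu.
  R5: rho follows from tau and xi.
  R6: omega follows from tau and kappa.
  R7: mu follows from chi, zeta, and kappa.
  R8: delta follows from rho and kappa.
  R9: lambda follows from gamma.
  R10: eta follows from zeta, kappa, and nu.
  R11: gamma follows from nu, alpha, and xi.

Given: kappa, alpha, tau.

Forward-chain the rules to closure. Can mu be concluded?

No

mu would need chi, zeta, and kappa (R7), but chi is never established.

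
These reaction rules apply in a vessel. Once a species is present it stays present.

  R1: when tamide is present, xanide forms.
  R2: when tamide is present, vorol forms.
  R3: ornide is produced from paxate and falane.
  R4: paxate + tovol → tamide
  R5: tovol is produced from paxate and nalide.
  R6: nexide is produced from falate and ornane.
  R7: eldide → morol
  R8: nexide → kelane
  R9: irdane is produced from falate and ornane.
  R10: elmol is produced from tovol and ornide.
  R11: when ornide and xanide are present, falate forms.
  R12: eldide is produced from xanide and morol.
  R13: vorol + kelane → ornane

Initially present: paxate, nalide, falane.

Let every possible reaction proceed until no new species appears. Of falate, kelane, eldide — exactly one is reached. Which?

falate

paxate and nalide present → tovol forms (R5).
paxate and falane present → ornide forms (R3).
paxate and tovol present → tamide forms (R4).
tamide present → xanide forms (R1).
ornide and xanide present → falate forms (R11).
kelane would need nexide (R8), but nexide never forms. eldide would need xanide and morol (R12), but morol never forms.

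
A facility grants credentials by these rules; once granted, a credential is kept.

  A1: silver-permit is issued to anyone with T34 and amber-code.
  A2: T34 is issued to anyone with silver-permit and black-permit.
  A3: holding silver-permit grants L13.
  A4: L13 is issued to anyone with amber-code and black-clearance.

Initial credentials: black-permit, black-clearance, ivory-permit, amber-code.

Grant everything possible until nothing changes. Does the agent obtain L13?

Holding amber-code and black-clearance grants L13 (A4).

Yes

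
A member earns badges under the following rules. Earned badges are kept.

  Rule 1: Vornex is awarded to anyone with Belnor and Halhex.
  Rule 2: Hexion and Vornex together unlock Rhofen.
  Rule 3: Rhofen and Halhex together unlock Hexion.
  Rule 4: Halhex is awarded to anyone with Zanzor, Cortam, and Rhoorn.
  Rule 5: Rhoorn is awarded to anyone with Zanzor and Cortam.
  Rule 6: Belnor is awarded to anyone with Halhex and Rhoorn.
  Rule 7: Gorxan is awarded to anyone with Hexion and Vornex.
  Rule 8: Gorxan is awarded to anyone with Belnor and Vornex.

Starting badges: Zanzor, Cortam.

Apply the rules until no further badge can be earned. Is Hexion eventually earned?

Hexion would need Rhofen and Halhex (Rule 3), but Rhofen is never earned.

No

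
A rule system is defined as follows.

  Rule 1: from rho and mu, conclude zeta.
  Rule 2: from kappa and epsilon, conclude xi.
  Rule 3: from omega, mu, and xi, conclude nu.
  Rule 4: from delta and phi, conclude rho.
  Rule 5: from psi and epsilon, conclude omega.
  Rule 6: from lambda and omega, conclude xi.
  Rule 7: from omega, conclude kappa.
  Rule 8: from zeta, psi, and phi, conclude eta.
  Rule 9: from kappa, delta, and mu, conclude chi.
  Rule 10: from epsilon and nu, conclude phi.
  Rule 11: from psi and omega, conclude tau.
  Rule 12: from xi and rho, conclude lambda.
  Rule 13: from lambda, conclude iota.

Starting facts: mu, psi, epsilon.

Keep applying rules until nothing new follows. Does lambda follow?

lambda would need xi and rho (Rule 12), but rho is never established.

No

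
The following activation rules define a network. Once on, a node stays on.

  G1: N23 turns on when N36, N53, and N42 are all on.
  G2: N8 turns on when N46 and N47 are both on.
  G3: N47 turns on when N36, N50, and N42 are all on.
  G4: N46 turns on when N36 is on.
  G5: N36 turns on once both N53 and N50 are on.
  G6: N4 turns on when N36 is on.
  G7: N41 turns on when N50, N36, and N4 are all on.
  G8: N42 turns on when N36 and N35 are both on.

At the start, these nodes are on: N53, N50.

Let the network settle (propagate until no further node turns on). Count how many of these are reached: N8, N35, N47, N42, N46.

1

G5: N53 and N50 on → N36 on.
N36 is on, so N46 turns on (G4).
N8 would need N46 and N47 (G2), but N47 never turns on.
No rule produces N35, and it is not given.
N47 would need N36, N50, and N42 (G3), but N42 never turns on.
N42 would need N36 and N35 (G8), but N35 never turns on.
N46: reached.
Reached: N46 — 1 of the 5.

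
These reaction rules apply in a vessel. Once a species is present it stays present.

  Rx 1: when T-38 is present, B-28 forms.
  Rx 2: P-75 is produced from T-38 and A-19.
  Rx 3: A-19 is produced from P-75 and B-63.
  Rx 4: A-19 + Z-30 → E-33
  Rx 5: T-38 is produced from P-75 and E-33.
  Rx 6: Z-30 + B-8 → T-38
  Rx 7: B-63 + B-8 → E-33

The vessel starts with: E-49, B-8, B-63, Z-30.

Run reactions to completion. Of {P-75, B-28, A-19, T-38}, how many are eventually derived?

2

Z-30 and B-8 present → T-38 forms (Rx 6).
T-38 present → B-28 forms (Rx 1).
P-75 would need T-38 and A-19 (Rx 2), but A-19 never forms.
B-28: reached.
A-19 would need P-75 and B-63 (Rx 3), but P-75 never forms.
T-38: reached.
Reached: B-28 and T-38 — 2 of the 4.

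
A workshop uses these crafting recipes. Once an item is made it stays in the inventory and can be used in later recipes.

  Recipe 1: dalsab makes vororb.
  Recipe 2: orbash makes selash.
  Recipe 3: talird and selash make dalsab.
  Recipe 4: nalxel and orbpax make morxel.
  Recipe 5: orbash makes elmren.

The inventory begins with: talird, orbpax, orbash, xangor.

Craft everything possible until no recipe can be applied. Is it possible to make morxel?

morxel would need nalxel and orbpax (Recipe 4), but nalxel is never obtained.

No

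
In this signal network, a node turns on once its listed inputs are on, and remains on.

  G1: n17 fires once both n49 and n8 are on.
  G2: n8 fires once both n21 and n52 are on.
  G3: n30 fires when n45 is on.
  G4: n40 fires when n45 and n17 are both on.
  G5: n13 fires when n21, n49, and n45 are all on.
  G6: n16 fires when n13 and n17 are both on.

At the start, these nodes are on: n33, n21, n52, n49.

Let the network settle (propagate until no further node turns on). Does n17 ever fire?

n21 and n52 are on, so n8 fires (G2).
G1: n49 and n8 on → n17 on.

Yes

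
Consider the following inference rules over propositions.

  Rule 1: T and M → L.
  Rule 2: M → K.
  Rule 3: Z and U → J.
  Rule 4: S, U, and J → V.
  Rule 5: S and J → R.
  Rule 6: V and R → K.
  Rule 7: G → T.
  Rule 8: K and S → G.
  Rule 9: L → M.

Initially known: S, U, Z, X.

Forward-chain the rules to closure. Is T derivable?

Yes

From Z and U, Rule 3 gives J.
S and J hold, so R follows (Rule 5).
From S, U, and J, Rule 4 gives V.
From V and R, Rule 6 gives K.
From K and S, Rule 8 gives G.
G holds, so T follows (Rule 7).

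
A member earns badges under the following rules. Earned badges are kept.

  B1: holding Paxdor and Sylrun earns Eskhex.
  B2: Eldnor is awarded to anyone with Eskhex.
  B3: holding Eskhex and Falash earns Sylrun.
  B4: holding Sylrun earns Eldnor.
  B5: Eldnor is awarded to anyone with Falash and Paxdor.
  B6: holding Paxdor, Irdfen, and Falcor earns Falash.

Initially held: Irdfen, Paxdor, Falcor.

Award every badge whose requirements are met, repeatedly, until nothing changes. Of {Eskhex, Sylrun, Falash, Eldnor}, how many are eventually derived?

2

With Paxdor, Irdfen, and Falcor, Falash is earned (B6).
With Falash and Paxdor, Eldnor is earned (B5).
Eskhex would need Paxdor and Sylrun (B1), but Sylrun is never earned.
Sylrun would need Eskhex and Falash (B3), but Eskhex is never earned.
Falash: reached.
Eldnor: reached.
Reached: Falash and Eldnor — 2 of the 4.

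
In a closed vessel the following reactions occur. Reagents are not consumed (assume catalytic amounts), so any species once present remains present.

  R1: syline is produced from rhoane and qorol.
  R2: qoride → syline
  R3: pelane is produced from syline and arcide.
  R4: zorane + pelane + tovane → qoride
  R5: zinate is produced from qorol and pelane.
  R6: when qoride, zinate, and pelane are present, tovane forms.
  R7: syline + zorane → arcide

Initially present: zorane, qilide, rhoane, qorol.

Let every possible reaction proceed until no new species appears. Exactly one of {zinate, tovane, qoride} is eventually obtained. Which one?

rhoane and qorol present → syline forms (R1).
syline and zorane present → arcide forms (R7).
syline and arcide present → pelane forms (R3).
qorol and pelane present → zinate forms (R5).
tovane would need qoride, zinate, and pelane (R6), but qoride never forms. qoride would need zorane, pelane, and tovane (R4), but tovane never forms.

zinate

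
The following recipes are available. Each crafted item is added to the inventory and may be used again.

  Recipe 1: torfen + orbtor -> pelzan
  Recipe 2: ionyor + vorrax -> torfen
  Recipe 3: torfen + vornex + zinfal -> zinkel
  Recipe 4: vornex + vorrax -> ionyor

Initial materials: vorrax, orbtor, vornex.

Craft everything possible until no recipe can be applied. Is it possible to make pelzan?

vornex + vorrax -> ionyor (Recipe 4).
ionyor + vorrax -> torfen (Recipe 2).
Using Recipe 1, torfen and orbtor make pelzan.

Yes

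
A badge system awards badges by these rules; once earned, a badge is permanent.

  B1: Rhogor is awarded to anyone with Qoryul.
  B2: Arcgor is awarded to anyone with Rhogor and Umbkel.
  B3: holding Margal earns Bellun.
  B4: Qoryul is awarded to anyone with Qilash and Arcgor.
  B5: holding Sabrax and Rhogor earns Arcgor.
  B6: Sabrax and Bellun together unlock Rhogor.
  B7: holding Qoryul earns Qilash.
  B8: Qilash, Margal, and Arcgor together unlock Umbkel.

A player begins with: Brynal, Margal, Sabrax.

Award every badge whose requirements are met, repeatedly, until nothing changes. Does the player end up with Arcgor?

With Margal, Bellun is earned (B3).
With Sabrax and Bellun, Rhogor is earned (B6).
With Sabrax and Rhogor, Arcgor is earned (B5).

Yes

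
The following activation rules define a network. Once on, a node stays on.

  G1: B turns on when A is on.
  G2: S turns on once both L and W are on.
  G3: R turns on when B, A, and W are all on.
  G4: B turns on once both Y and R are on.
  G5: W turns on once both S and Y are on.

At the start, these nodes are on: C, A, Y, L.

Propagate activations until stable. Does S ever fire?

S would need L and W (G2), but W never turns on.

No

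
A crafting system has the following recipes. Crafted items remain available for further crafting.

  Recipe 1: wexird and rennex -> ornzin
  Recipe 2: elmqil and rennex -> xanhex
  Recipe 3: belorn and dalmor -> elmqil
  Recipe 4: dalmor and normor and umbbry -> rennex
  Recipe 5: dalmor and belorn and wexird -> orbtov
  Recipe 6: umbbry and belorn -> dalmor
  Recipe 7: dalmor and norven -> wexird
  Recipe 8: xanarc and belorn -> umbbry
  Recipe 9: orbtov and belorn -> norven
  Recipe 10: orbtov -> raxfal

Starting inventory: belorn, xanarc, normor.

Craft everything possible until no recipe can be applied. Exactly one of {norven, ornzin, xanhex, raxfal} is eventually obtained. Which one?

xanhex

Using Recipe 8, xanarc and belorn make umbbry.
Using Recipe 6, umbbry and belorn make dalmor.
Using Recipe 3, belorn and dalmor make elmqil.
dalmor and normor and umbbry -> rennex (Recipe 4).
elmqil and rennex -> xanhex (Recipe 2).
norven would need orbtov and belorn (Recipe 9), but orbtov is never obtained. raxfal would need orbtov (Recipe 10), but orbtov is never obtained. ornzin would need wexird and rennex (Recipe 1), but wexird is never obtained.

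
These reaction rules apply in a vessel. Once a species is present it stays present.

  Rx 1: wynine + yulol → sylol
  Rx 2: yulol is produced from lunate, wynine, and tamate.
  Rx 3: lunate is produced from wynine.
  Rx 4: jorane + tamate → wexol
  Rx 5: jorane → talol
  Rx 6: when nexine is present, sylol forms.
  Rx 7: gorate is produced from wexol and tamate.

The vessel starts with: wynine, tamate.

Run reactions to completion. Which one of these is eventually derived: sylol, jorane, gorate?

sylol

wynine present → lunate forms (Rx 3).
lunate, wynine, and tamate present → yulol forms (Rx 2).
wynine and yulol present → sylol forms (Rx 1).
gorate would need wexol and tamate (Rx 7), but wexol never forms. No rule produces jorane, and it is not given.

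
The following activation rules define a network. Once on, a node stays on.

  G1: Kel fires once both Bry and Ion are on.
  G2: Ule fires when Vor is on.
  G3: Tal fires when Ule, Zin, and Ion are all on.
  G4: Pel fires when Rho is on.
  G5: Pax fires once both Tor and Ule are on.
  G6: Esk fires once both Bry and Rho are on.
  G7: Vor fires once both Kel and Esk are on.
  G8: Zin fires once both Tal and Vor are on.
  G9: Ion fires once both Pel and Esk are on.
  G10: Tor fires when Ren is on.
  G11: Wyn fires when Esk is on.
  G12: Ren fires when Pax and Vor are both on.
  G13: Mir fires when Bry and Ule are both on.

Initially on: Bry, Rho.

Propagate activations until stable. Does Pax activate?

Pax would need Tor and Ule (G5), but Tor never turns on.

No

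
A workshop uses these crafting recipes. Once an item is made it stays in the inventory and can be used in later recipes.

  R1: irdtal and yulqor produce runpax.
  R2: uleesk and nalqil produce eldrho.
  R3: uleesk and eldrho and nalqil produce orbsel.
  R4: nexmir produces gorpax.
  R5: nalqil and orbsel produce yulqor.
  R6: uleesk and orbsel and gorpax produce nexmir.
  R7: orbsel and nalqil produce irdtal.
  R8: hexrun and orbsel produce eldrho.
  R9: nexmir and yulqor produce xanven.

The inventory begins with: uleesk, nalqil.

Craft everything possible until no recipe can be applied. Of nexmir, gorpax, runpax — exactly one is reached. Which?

uleesk and nalqil → eldrho (R2).
uleesk and eldrho and nalqil → orbsel (R3).
Using R5, nalqil and orbsel make yulqor.
Using R7, orbsel and nalqil make irdtal.
Using R1, irdtal and yulqor make runpax.
nexmir would need uleesk, orbsel, and gorpax (R6), but gorpax is never obtained. gorpax would need nexmir (R4), but nexmir is never obtained.

runpax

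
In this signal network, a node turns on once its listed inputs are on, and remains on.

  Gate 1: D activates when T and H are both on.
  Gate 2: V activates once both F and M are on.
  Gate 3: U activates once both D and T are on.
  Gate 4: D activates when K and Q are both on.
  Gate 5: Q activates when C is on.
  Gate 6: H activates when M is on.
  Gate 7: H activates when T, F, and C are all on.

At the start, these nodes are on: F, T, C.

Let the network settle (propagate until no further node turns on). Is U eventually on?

T, F, and C are on, so H activates (Gate 7).
Gate 1: T and H on → D on.
D and T are on, so U activates (Gate 3).

Yes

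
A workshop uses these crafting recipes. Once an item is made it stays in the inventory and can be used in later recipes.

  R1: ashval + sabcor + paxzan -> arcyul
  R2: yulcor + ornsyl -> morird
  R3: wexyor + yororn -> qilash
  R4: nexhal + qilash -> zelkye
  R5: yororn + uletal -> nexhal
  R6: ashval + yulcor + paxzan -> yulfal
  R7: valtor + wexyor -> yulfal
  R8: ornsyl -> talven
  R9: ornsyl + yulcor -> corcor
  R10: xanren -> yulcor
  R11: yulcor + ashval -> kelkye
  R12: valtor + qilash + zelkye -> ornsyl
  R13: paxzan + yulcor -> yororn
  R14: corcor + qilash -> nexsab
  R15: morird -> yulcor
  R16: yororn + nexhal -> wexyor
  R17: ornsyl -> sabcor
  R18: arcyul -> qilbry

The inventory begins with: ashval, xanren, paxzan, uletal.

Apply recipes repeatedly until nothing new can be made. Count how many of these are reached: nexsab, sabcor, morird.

nexsab would need corcor and qilash (R14), but corcor is never obtained.
sabcor would need ornsyl (R17), but ornsyl is never obtained.
morird would need yulcor and ornsyl (R2), but ornsyl is never obtained.
None of the 3 are reached.

0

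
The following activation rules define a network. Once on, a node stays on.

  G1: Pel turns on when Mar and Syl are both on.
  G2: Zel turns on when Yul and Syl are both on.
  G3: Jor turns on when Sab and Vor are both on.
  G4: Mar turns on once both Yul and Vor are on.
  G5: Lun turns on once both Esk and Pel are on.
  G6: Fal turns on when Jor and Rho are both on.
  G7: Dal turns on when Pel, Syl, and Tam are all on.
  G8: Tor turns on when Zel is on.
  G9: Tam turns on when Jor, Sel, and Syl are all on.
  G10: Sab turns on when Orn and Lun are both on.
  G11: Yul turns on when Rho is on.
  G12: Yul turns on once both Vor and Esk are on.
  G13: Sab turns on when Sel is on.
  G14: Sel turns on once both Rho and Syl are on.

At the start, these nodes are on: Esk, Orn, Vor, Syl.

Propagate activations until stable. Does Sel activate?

Sel would need Rho and Syl (G14), but Rho never turns on.

No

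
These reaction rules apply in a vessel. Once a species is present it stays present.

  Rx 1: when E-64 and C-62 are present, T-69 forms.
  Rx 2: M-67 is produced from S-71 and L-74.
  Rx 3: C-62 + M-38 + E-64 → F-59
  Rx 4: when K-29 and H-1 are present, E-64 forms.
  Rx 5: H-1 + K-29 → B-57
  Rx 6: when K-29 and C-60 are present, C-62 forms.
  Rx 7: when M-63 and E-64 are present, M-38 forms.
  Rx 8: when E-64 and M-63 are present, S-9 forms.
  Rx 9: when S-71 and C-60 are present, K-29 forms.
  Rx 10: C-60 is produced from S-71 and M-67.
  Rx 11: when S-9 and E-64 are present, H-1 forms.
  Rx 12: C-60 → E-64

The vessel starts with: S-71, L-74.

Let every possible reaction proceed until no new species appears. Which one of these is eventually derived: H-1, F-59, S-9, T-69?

S-71 and L-74 present → M-67 forms (Rx 2).
S-71 and M-67 present → C-60 forms (Rx 10).
C-60 present → E-64 forms (Rx 12).
S-71 and C-60 present → K-29 forms (Rx 9).
K-29 and C-60 present → C-62 forms (Rx 6).
E-64 and C-62 present → T-69 forms (Rx 1).
H-1 would need S-9 and E-64 (Rx 11), but S-9 never forms. F-59 would need C-62, M-38, and E-64 (Rx 3), but M-38 never forms. S-9 would need E-64 and M-63 (Rx 8), but M-63 never forms.

T-69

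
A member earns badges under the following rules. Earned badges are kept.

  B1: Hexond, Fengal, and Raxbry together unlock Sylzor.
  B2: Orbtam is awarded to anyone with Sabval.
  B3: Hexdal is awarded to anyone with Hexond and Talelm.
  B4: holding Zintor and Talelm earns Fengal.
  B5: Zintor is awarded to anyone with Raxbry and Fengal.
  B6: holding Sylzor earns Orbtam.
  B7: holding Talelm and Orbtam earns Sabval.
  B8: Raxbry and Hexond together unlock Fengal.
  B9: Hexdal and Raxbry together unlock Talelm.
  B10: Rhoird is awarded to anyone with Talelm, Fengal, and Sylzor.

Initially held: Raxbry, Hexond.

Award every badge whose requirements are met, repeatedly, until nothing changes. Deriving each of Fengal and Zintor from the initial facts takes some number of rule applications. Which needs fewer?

Fengal

Fengal: With Raxbry and Hexond, Fengal is earned (B8). [1 rule application]
Zintor: With Raxbry and Hexond, Fengal is earned (B8). With Raxbry and Fengal, Zintor is earned (B5). [2 rule applications]
Fengal needs fewer.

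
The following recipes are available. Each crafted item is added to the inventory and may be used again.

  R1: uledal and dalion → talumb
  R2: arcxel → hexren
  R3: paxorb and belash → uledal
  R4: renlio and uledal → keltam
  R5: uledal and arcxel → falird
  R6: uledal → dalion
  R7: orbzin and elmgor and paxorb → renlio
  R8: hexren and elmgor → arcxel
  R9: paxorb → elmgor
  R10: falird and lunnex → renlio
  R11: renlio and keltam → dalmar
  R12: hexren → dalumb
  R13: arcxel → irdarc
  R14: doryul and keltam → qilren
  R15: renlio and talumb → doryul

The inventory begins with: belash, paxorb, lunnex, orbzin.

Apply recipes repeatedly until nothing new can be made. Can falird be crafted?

falird would need uledal and arcxel (R5), but arcxel is never obtained.

No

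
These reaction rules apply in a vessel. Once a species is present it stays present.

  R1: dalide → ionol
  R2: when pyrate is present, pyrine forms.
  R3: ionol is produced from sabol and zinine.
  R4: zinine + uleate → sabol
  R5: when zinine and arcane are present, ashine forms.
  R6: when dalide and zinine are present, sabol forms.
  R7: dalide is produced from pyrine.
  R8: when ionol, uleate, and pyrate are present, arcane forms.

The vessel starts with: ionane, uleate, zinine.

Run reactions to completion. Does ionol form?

zinine and uleate present → sabol forms (R4).
sabol and zinine present → ionol forms (R3).

Yes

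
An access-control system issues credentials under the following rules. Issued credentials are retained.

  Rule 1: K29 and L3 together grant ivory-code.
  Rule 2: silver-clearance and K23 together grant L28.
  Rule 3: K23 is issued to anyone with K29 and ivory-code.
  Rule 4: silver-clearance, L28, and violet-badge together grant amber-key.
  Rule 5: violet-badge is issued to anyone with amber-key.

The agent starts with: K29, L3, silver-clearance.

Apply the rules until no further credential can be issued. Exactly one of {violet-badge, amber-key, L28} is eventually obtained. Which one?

Holding K29 and L3 grants ivory-code (Rule 1).
Holding K29 and ivory-code grants K23 (Rule 3).
Holding silver-clearance and K23 grants L28 (Rule 2).
violet-badge would need amber-key (Rule 5), but amber-key is never granted. amber-key would need silver-clearance, L28, and violet-badge (Rule 4), but violet-badge is never granted.

L28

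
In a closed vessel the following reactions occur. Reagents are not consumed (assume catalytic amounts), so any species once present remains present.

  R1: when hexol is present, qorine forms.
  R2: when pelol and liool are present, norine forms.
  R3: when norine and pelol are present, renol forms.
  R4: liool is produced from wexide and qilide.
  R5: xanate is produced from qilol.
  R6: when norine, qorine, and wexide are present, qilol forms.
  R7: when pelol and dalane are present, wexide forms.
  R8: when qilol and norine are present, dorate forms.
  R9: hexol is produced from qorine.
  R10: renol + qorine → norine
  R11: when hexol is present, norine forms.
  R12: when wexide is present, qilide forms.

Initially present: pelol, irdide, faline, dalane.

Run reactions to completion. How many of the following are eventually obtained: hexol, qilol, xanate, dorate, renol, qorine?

pelol and dalane present → wexide forms (R7).
wexide present → qilide forms (R12).
wexide and qilide present → liool forms (R4).
pelol and liool present → norine forms (R2).
norine and pelol present → renol forms (R3).
hexol would need qorine (R9), but qorine never forms.
qilol would need norine, qorine, and wexide (R6), but qorine never forms.
xanate would need qilol (R5), but qilol never forms.
dorate would need qilol and norine (R8), but qilol never forms.
renol: reached.
qorine would need hexol (R1), but hexol never forms.
Reached: renol — 1 of the 6.

1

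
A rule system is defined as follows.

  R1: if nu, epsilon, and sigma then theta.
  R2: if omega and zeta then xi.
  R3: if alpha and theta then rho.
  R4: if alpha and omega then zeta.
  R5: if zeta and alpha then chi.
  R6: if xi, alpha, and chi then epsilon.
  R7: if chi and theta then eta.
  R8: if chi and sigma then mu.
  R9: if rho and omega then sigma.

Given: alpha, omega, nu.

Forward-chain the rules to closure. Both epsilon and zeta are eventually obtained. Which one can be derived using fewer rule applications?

zeta

zeta: alpha and omega hold, so zeta follows (R4). [1 rule application]
epsilon: From alpha and omega, R4 gives zeta. zeta and alpha hold, so chi follows (R5). From omega and zeta, R2 gives xi. From xi, alpha, and chi, R6 gives epsilon. [4 rule applications]
zeta needs fewer.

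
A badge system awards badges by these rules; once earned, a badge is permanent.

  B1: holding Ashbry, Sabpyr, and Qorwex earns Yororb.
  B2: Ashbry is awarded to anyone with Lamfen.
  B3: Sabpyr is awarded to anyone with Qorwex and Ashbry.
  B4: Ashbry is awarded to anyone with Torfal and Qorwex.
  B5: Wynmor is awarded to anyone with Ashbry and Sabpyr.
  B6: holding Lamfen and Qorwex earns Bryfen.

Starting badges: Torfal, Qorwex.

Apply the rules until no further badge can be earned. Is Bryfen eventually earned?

Bryfen would need Lamfen and Qorwex (B6), but Lamfen is never earned.

No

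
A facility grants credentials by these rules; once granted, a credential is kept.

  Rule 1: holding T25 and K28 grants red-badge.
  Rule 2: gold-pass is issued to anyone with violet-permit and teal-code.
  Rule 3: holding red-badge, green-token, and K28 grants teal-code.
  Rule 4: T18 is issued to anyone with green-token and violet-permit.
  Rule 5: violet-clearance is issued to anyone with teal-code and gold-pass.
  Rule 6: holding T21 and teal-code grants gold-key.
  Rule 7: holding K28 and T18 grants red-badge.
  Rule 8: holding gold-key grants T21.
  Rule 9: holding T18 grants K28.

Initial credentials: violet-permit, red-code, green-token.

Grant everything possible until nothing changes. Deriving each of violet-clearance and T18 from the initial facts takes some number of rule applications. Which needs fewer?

T18: Holding green-token and violet-permit grants T18 (Rule 4). [1 rule application]
violet-clearance: Holding green-token and violet-permit grants T18 (Rule 4). Holding T18 grants K28 (Rule 9). Holding K28 and T18 grants red-badge (Rule 7). Holding red-badge, green-token, and K28 grants teal-code (Rule 3). Holding violet-permit and teal-code grants gold-pass (Rule 2). Holding teal-code and gold-pass grants violet-clearance (Rule 5). [6 rule applications]
T18 needs fewer.

T18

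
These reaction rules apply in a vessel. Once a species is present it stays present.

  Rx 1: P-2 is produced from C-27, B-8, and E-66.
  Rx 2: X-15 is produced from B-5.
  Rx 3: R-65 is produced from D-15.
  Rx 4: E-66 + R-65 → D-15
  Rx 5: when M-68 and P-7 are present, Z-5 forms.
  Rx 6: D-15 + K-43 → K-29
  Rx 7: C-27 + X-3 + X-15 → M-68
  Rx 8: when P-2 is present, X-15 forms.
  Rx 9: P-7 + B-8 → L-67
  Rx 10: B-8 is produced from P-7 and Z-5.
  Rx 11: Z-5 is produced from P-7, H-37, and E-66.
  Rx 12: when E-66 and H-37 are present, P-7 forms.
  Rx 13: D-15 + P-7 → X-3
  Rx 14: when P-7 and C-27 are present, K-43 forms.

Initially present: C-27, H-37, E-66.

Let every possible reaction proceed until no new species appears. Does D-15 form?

No

D-15 would need E-66 and R-65 (Rx 4), but R-65 never forms.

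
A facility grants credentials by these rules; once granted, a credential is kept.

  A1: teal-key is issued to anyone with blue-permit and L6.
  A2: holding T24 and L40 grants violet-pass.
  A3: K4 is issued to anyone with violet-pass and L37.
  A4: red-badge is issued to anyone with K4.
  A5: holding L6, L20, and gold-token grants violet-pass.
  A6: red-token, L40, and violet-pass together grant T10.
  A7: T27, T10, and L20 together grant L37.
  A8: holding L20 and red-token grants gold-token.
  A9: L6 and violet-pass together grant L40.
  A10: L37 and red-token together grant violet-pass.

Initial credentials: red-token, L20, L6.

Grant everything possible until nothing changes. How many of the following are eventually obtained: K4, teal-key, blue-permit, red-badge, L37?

K4 would need violet-pass and L37 (A3), but L37 is never granted.
teal-key would need blue-permit and L6 (A1), but blue-permit is never granted.
No rule produces blue-permit, and it is not given.
red-badge would need K4 (A4), but K4 is never granted.
L37 would need T27, T10, and L20 (A7), but T27 is never granted.
None of the 5 are reached.

0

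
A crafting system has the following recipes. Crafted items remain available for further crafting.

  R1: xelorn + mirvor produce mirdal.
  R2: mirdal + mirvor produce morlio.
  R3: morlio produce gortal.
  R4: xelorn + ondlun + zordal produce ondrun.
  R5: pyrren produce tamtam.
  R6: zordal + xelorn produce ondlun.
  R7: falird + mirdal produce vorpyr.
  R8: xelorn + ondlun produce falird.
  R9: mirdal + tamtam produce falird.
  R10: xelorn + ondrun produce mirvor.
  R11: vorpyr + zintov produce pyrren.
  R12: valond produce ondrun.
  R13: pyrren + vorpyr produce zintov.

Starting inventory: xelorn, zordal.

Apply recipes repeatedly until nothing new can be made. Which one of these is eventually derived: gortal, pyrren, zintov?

gortal

Using R6, zordal and xelorn make ondlun.
Using R4, xelorn, ondlun, and zordal make ondrun.
xelorn + ondrun → mirvor (R10).
Using R1, xelorn and mirvor make mirdal.
Using R2, mirdal and mirvor make morlio.
Using R3, morlio makes gortal.
zintov would need pyrren and vorpyr (R13), but pyrren is never obtained. pyrren would need vorpyr and zintov (R11), but zintov is never obtained.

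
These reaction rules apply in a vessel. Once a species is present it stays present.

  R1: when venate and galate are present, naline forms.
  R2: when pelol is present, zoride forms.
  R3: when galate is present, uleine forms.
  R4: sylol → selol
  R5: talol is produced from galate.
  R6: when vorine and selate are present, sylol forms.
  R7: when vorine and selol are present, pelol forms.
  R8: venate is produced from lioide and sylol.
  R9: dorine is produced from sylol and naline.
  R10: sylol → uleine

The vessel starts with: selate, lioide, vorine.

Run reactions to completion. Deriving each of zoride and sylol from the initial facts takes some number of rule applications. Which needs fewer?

sylol

sylol: vorine and selate present → sylol forms (R6). [1 rule application]
zoride: vorine and selate present → sylol forms (R6). sylol present → selol forms (R4). vorine and selol present → pelol forms (R7). pelol present → zoride forms (R2). [4 rule applications]
sylol needs fewer.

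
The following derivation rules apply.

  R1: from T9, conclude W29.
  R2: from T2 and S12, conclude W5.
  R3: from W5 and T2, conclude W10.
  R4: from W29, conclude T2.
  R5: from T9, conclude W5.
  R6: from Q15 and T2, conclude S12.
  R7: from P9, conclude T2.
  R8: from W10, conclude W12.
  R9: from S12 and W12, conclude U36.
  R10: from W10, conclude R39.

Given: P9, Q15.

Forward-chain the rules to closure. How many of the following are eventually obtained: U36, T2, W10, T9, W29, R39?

P9 holds, so T2 follows (R7).
From Q15 and T2, R6 gives S12.
T2 and S12 hold, so W5 follows (R2).
W5 and T2 hold, so W10 follows (R3).
From W10, R10 gives R39.
From W10, R8 gives W12.
S12 and W12 hold, so U36 follows (R9).
U36: reached.
T2: reached.
W10: reached.
No rule produces T9, and it is not given.
W29 would need T9 (R1), but T9 is never established.
R39: reached.
Reached: U36, T2, W10, and R39 — 4 of the 6.

4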